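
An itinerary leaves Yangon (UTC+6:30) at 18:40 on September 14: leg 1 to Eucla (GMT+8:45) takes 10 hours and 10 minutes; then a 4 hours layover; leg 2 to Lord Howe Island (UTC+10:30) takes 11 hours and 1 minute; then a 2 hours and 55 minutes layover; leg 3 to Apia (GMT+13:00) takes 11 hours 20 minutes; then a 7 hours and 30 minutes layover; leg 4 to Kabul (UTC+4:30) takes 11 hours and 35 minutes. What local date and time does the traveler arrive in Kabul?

03:11 on September 17

Convert departure to UTC: 18:40 − 6:30 = 12:10 UTC on Sep 14.
Add 10 hours 10 minutes leg 1 → 22:20 UTC.
Add 4 hours layover in Eucla → 02:20 UTC (Sep 15).
Add 11 hours and 1 minute leg 2 → 13:21 UTC.
Add 2 hours 55 minutes layover in Lord Howe Island → 16:16 UTC.
Add 11 hours 20 minutes leg 3 → 03:36 UTC (Sep 16).
Add 7 hours and 30 minutes layover in Apia → 11:06 UTC.
Add 11 hours and 35 minutes leg 4 → 22:41 UTC.
Kabul is UTC+4:30, so local arrival = 22:41 + 4:30 = 03:11 on Sep 17.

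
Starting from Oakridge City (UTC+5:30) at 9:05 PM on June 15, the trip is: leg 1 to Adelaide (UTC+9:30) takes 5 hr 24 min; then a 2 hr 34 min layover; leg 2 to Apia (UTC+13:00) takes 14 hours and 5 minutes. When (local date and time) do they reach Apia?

2:38 AM on Jun 17

Convert departure to UTC: 9:05 PM − 5:30 = 3:35 PM UTC on Jun 15.
Add 5 hours 24 minutes leg 1 → 8:59 PM UTC.
Add 2 hours 34 minutes layover in Adelaide → 11:33 PM UTC.
Add 14 hours 5 minutes leg 2 → 1:38 PM UTC (Jun 16).
Apia is UTC+13:00, so local arrival = 1:38 PM + 13:00 = 2:38 AM on Jun 17.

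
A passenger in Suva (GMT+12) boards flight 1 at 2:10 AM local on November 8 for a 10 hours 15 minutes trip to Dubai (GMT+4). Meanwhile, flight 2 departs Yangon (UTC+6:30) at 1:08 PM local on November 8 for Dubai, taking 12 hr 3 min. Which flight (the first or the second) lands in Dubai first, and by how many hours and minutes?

the first, by 18 hours 16 minutes

Flight 1 in UTC: 2:10 AM − 12:00 = 2:10 PM on Nov 7.
+10 hours and 15 minutes → arrive 12:25 AM UTC on Nov 8.
Flight 2 in UTC: 1:08 PM − 6:30 = 6:38 AM on Nov 8.
+12 hours 3 minutes → arrive 6:41 PM UTC on Nov 8.
Flight 1 lands earlier by 18 hours 16 minutes.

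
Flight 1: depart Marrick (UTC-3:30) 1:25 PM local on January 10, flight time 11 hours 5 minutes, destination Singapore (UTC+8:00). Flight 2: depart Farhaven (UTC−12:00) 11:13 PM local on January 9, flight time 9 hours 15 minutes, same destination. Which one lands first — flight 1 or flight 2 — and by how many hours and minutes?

the second, by 7 hours 32 minutes

Flight 1 in UTC: 1:25 PM + 3:30 = 4:55 PM on Jan 10.
+11 hours and 5 minutes → arrive 4:00 AM UTC on Jan 11.
Flight 2 in UTC: 11:13 PM + 12:00 = 11:13 AM on Jan 10.
+9 hours 15 minutes → arrive 8:28 PM UTC on Jan 10.
Flight 2 lands earlier by 7 hours 32 minutes.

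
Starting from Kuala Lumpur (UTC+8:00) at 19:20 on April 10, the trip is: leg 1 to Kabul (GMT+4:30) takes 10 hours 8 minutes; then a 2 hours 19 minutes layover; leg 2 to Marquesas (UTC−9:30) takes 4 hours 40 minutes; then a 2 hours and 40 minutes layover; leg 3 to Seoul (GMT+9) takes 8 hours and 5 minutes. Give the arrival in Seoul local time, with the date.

00:12 on Apr 12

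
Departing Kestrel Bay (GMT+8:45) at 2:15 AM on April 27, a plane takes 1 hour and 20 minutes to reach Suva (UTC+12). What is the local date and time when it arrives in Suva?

6:50 AM on April 27

Convert departure to UTC: 2:15 AM − 8:45 = 5:30 PM UTC on Apr 26.
Add 1 hour and 20 minutes travel time → 6:50 PM UTC.
Suva is UTC+12:00, so local arrival = 6:50 PM + 12:00 = 6:50 AM on Apr 27.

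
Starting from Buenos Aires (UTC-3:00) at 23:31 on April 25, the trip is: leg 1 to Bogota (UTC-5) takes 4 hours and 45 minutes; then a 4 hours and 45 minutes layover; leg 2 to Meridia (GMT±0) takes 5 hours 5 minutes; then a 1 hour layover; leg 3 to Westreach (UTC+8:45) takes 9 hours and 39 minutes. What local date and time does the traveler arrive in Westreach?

Convert departure to UTC: 23:31 + 3:00 = 02:31 UTC on Apr 26.
Add 4 hours and 45 minutes leg 1 → 07:16 UTC.
Add 4 hours 45 minutes layover in Bogota → 12:01 UTC.
Add 5 hours 5 minutes leg 2 → 17:06 UTC.
Add 1 hour layover in Meridia → 18:06 UTC.
Add 9 hours 39 minutes leg 3 → 03:45 UTC (Apr 27).
Westreach is UTC+8:45, so local arrival = 03:45 + 8:45 = 12:30 on Apr 27.

12:30 on April 27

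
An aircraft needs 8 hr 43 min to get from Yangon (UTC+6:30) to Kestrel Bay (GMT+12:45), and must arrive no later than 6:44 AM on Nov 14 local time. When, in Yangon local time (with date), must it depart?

Target arrival in UTC: 6:44 AM − 12:45 = 5:59 PM on Nov 13.
Subtract 8 hours and 43 minutes → departure 9:16 AM UTC on Nov 13.
Yangon is UTC+6:30: 9:16 AM + 6:30 = 3:46 PM on Nov 13.

3:46 PM on November 13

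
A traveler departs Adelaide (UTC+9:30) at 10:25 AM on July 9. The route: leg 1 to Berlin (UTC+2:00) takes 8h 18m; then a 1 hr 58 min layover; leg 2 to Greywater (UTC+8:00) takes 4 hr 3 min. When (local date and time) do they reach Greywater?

Convert departure to UTC: 10:25 AM − 9:30 = 12:55 AM UTC on Jul 9.
Add 8 hours and 18 minutes leg 1 → 9:13 AM UTC.
Add 1 hour and 58 minutes layover in Berlin → 11:11 AM UTC.
Add 4 hours 3 minutes leg 2 → 3:14 PM UTC.
Greywater is UTC+8:00, so local arrival = 3:14 PM + 8:00 = 11:14 PM on Jul 9.

11:14 PM on July 9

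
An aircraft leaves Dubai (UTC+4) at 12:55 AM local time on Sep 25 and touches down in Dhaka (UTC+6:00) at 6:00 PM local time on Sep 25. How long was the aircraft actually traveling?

Departure in UTC: 12:55 AM − 4:00 = 8:55 PM on Sep 24.
Arrival in UTC: 6:00 PM − 6:00 = 12:00 PM on Sep 25.
Elapsed = 12:00 PM − 8:55 PM (+1 day) = 15 hours 5 minutes.

15 hours 5 minutes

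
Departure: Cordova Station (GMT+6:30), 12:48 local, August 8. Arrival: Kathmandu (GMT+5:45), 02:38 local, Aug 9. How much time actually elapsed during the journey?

Departure in UTC: 12:48 − 6:30 = 06:18 on Aug 8.
Arrival in UTC: 02:38 − 5:45 = 20:53 on Aug 8.
Elapsed = 20:53 − 06:18 = 14 hours 35 minutes.

14 hours 35 minutes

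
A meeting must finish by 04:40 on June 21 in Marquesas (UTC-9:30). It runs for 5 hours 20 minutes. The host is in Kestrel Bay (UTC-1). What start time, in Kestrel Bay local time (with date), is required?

Target end time in UTC: 04:40 + 9:30 = 14:10 on Jun 21.
Subtract 5 hours 20 minutes → start 08:50 UTC on Jun 21.
Kestrel Bay is UTC−1:00: 08:50 − 1:00 = 07:50 on Jun 21.

07:50 on June 21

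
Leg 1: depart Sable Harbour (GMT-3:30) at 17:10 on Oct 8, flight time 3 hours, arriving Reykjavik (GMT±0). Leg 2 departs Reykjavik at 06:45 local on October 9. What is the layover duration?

7 hours 5 minutes

Convert departure to UTC: 17:10 + 3:30 = 20:40 UTC on Oct 8.
Add 3 hours flight time → 23:40 UTC.
Reykjavik is UTC+0, so local arrival is the same: 23:40 on Oct 8.
Layover = 06:45 − 23:40 (+1 day) = 7 hours 5 minutes.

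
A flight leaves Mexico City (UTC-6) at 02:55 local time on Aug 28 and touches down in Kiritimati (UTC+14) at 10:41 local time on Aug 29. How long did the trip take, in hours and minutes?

11 hours 46 minutes

Departure in UTC: 02:55 + 6:00 = 08:55 on Aug 28.
Arrival in UTC: 10:41 − 14:00 = 20:41 on Aug 28.
Elapsed = 20:41 − 08:55 = 11 hours 46 minutes.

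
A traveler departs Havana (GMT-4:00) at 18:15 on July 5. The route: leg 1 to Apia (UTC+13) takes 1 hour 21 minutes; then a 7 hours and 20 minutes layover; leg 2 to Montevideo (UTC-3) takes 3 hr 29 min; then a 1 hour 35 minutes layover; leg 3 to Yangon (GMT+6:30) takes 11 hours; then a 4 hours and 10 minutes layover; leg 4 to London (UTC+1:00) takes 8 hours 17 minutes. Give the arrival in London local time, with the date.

Convert departure to UTC: 18:15 + 4:00 = 22:15 UTC on Jul 5.
Add 1 hour and 21 minutes leg 1 → 23:36 UTC.
Add 7 hours 20 minutes layover in Apia → 06:56 UTC (Jul 6).
Add 3 hours and 29 minutes leg 2 → 10:25 UTC.
Add 1 hour and 35 minutes layover in Montevideo → 12:00 UTC.
Add 11 hours leg 3 → 23:00 UTC.
Add 4 hours and 10 minutes layover in Yangon → 03:10 UTC (Jul 7).
Add 8 hours and 17 minutes leg 4 → 11:27 UTC.
London is UTC+1:00, so local arrival = 11:27 + 1:00 = 12:27 on Jul 7.

12:27 on Jul 7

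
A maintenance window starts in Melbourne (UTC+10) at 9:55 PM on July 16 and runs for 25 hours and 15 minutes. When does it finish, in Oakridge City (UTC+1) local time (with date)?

Oakridge City is 9:00 behind Melbourne.
After 25 hours and 15 minutes it is 11:10 PM (Jul 17) in Melbourne.
Shift by the zone difference: 11:10 PM − 9:00 = 2:10 PM on Jul 17 in Oakridge City.

2:10 PM on July 17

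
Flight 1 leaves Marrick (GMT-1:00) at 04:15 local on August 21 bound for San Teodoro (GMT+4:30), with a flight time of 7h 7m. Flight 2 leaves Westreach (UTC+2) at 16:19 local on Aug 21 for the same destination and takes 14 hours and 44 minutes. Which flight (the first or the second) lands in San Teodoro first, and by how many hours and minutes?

Flight 1 in UTC: 04:15 + 1:00 = 05:15 on Aug 21.
+7 hours 7 minutes → arrive 12:22 UTC on Aug 21.
Flight 2 in UTC: 16:19 − 2:00 = 14:19 on Aug 21.
+14 hours 44 minutes → arrive 05:03 UTC on Aug 22.
Flight 1 lands earlier by 16 hours 41 minutes.

the first, by 16 hours 41 minutes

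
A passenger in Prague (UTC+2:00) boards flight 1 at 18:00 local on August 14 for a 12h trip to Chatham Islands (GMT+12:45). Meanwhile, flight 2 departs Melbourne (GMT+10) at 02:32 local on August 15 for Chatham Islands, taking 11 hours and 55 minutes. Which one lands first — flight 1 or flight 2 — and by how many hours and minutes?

Flight 1 in UTC: 18:00 − 2:00 = 16:00 on Aug 14.
+12 hours → arrive 04:00 UTC on Aug 15.
Flight 2 in UTC: 02:32 − 10:00 = 16:32 on Aug 14.
+11 hours and 55 minutes → arrive 04:27 UTC on Aug 15.
Flight 1 lands earlier by 27 minutes.

the first, by 27 minutes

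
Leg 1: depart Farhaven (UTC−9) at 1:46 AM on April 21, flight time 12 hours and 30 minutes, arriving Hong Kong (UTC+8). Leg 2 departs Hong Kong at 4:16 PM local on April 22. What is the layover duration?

9 hours

Convert departure to UTC: 1:46 AM + 9:00 = 10:46 AM UTC on Apr 21.
Add 12 hours and 30 minutes flight time → 11:16 PM UTC.
Hong Kong is UTC+8:00, so local arrival = 11:16 PM + 8:00 = 7:16 AM on Apr 22.
Layover = 4:16 PM − 7:16 AM = 9 hours.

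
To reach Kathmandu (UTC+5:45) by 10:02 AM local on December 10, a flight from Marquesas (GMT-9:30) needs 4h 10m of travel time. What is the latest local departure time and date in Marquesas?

2:37 PM on December 9

Target arrival in UTC: 10:02 AM − 5:45 = 4:17 AM on Dec 10.
Subtract 4 hours 10 minutes → departure 12:07 AM UTC on Dec 10.
Marquesas is UTC−9:30: 12:07 AM − 9:30 = 2:37 PM on Dec 9.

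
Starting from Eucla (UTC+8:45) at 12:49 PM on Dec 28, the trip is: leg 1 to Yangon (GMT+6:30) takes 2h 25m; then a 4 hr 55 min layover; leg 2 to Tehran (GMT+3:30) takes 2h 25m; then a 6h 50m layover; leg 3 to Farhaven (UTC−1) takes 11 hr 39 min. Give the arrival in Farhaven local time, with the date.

7:18 AM on December 29

Convert departure to UTC: 12:49 PM − 8:45 = 4:04 AM UTC on Dec 28.
Add 2 hours 25 minutes leg 1 → 6:29 AM UTC.
Add 4 hours 55 minutes layover in Yangon → 11:24 AM UTC.
Add 2 hours 25 minutes leg 2 → 1:49 PM UTC.
Add 6 hours and 50 minutes layover in Tehran → 8:39 PM UTC.
Add 11 hours 39 minutes leg 3 → 8:18 AM UTC (Dec 29).
Farhaven is UTC−1:00, so local arrival = 8:18 AM − 1:00 = 7:18 AM on Dec 29.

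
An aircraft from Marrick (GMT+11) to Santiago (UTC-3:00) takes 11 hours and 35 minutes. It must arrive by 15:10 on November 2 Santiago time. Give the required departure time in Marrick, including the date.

Target arrival in UTC: 15:10 + 3:00 = 18:10 on Nov 2.
Subtract 11 hours and 35 minutes → departure 06:35 UTC on Nov 2.
Marrick is UTC+11:00: 06:35 + 11:00 = 17:35 on Nov 2.

17:35 on November 2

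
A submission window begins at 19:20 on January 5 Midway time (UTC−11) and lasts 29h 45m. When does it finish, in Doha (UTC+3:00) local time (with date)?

15:05 on January 7

Convert start to UTC: 19:20 + 11:00 = 06:20 UTC on Jan 6.
Add 29 hours and 45 minutes duration → 12:05 UTC (Jan 7).
Doha is UTC+3:00, so local end time = 12:05 + 3:00 = 15:05 on Jan 7.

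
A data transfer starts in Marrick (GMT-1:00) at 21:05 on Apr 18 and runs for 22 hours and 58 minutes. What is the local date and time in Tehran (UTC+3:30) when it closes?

Convert start to UTC: 21:05 + 1:00 = 22:05 UTC on Apr 18.
Add 22 hours 58 minutes duration → 21:03 UTC (Apr 19).
Tehran is UTC+3:30, so local end time = 21:03 + 3:30 = 00:33 on Apr 20.

00:33 on April 20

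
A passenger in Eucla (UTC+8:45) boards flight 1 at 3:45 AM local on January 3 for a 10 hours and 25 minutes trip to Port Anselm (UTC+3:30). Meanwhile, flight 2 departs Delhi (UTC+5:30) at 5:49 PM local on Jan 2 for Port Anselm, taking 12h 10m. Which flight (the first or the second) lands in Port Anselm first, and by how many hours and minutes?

Flight 1 in UTC: 3:45 AM − 8:45 = 7:00 PM on Jan 2.
+10 hours 25 minutes → arrive 5:25 AM UTC on Jan 3.
Flight 2 in UTC: 5:49 PM − 5:30 = 12:19 PM on Jan 2.
+12 hours 10 minutes → arrive 12:29 AM UTC on Jan 3.
Flight 2 lands earlier by 4 hours 56 minutes.

the second, by 4 hours 56 minutes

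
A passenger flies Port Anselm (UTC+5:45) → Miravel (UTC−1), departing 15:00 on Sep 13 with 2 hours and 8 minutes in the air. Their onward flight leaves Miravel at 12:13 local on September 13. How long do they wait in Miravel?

1 hour 50 minutes

Convert departure to UTC: 15:00 − 5:45 = 09:15 UTC on Sep 13.
Add 2 hours and 8 minutes flight time → 11:23 UTC.
Miravel is UTC−1:00, so local arrival = 11:23 − 1:00 = 10:23 on Sep 13.
Layover = 12:13 − 10:23 = 1 hour 50 minutes.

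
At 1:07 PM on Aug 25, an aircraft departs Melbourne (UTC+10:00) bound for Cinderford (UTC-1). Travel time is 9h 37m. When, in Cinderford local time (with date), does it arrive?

11:44 AM on August 25

Cinderford is 11:00 behind Melbourne.
After 9 hours and 37 minutes it is 10:44 PM in Melbourne.
Shift by the zone difference: 10:44 PM − 11:00 = 11:44 AM on Aug 25 in Cinderford.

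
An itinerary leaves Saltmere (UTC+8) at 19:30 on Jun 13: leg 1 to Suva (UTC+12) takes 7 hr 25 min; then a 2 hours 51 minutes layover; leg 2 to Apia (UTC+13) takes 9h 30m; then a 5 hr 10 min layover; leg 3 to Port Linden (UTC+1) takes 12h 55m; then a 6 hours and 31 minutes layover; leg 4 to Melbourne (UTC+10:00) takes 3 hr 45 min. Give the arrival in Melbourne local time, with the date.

21:37 on June 15

Convert departure to UTC: 19:30 − 8:00 = 11:30 UTC on Jun 13.
Add 7 hours 25 minutes leg 1 → 18:55 UTC.
Add 2 hours and 51 minutes layover in Suva → 21:46 UTC.
Add 9 hours 30 minutes leg 2 → 07:16 UTC (Jun 14).
Add 5 hours and 10 minutes layover in Apia → 12:26 UTC.
Add 12 hours and 55 minutes leg 3 → 01:21 UTC (Jun 15).
Add 6 hours and 31 minutes layover in Port Linden → 07:52 UTC.
Add 3 hours and 45 minutes leg 4 → 11:37 UTC.
Melbourne is UTC+10:00, so local arrival = 11:37 + 10:00 = 21:37 on Jun 15.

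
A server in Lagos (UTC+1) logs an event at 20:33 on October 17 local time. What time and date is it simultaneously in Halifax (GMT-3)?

Halifax is 4:00 behind Lagos.
Shift by the zone difference: 20:33 − 4:00 = 16:33 on Oct 17 in Halifax.

16:33 on October 17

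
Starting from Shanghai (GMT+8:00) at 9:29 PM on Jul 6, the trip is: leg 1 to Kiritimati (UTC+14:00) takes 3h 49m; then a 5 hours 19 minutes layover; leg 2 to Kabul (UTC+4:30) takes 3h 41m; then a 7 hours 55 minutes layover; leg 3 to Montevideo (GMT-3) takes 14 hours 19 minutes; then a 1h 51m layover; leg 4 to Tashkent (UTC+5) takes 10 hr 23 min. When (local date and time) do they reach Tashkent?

5:46 PM on July 8

Convert departure to UTC: 9:29 PM − 8:00 = 1:29 PM UTC on Jul 6.
Add 3 hours and 49 minutes leg 1 → 5:18 PM UTC.
Add 5 hours and 19 minutes layover in Kiritimati → 10:37 PM UTC.
Add 3 hours and 41 minutes leg 2 → 2:18 AM UTC (Jul 7).
Add 7 hours and 55 minutes layover in Kabul → 10:13 AM UTC.
Add 14 hours and 19 minutes leg 3 → 12:32 AM UTC (Jul 8).
Add 1 hour 51 minutes layover in Montevideo → 2:23 AM UTC.
Add 10 hours 23 minutes leg 4 → 12:46 PM UTC.
Tashkent is UTC+5:00, so local arrival = 12:46 PM + 5:00 = 5:46 PM on Jul 8.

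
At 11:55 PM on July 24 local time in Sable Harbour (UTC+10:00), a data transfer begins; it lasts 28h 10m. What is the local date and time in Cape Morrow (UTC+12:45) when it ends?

Cape Morrow is 2:45 ahead of Sable Harbour.
After 28 hours 10 minutes it is 4:05 AM (Jul 26) in Sable Harbour.
Shift by the zone difference: 4:05 AM + 2:45 = 6:50 AM on Jul 26 in Cape Morrow.

6:50 AM on July 26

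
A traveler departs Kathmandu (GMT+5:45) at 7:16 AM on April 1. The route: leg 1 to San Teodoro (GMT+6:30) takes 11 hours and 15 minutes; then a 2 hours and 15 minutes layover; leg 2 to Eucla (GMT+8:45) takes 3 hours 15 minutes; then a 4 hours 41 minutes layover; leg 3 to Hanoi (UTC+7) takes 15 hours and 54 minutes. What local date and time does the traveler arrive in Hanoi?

9:51 PM on Apr 2

Convert departure to UTC: 7:16 AM − 5:45 = 1:31 AM UTC on Apr 1.
Add 11 hours and 15 minutes leg 1 → 12:46 PM UTC.
Add 2 hours and 15 minutes layover in San Teodoro → 3:01 PM UTC.
Add 3 hours and 15 minutes leg 2 → 6:16 PM UTC.
Add 4 hours and 41 minutes layover in Eucla → 10:57 PM UTC.
Add 15 hours 54 minutes leg 3 → 2:51 PM UTC (Apr 2).
Hanoi is UTC+7:00, so local arrival = 2:51 PM + 7:00 = 9:51 PM on Apr 2.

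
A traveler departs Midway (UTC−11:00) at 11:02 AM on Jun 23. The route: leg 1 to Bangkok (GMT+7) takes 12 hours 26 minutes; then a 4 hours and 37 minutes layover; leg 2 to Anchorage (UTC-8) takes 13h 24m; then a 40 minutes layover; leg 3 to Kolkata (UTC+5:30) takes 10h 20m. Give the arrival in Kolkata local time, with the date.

8:59 PM on Jun 25

Convert departure to UTC: 11:02 AM + 11:00 = 10:02 PM UTC on Jun 23.
Add 12 hours 26 minutes leg 1 → 10:28 AM UTC (Jun 24).
Add 4 hours 37 minutes layover in Bangkok → 3:05 PM UTC.
Add 13 hours 24 minutes leg 2 → 4:29 AM UTC (Jun 25).
Add 40 minutes layover in Anchorage → 5:09 AM UTC.
Add 10 hours 20 minutes leg 3 → 3:29 PM UTC.
Kolkata is UTC+5:30, so local arrival = 3:29 PM + 5:30 = 8:59 PM on Jun 25.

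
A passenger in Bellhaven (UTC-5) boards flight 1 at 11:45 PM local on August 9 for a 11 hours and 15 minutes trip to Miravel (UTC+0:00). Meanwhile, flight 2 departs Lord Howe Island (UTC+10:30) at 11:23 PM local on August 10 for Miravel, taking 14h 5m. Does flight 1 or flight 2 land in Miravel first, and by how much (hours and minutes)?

Flight 1 in UTC: 11:45 PM + 5:00 = 4:45 AM on Aug 10.
+11 hours and 15 minutes → arrive 4:00 PM UTC on Aug 10.
Flight 2 in UTC: 11:23 PM − 10:30 = 12:53 PM on Aug 10.
+14 hours and 5 minutes → arrive 2:58 AM UTC on Aug 11.
Flight 1 lands earlier by 10 hours 58 minutes.

the first, by 10 hours 58 minutes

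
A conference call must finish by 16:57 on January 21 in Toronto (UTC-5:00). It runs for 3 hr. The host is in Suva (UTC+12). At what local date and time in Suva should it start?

Target end time in UTC: 16:57 + 5:00 = 21:57 on Jan 21.
Subtract 3 hours → start 18:57 UTC on Jan 21.
Suva is UTC+12:00: 18:57 + 12:00 = 06:57 on Jan 22.

06:57 on January 22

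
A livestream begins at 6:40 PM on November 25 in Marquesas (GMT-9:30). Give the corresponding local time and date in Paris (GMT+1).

5:10 AM on November 26

In UTC: 6:40 PM + 9:30 = 4:10 AM on Nov 26.
Paris is UTC+1:00: 4:10 AM + 1:00 = 5:10 AM on Nov 26.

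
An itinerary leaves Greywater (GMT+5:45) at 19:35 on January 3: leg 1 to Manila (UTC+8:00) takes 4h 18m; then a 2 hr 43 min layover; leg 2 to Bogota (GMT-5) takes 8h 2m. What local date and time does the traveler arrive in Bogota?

Convert departure to UTC: 19:35 − 5:45 = 13:50 UTC on Jan 3.
Add 4 hours 18 minutes leg 1 → 18:08 UTC.
Add 2 hours and 43 minutes layover in Manila → 20:51 UTC.
Add 8 hours and 2 minutes leg 2 → 04:53 UTC (Jan 4).
Bogota is UTC−5:00, so local arrival = 04:53 − 5:00 = 23:53 on Jan 3.

23:53 on January 3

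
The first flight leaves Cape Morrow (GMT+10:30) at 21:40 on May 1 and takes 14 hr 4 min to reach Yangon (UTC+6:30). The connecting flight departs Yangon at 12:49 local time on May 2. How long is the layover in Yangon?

Convert departure to UTC: 21:40 − 10:30 = 11:10 UTC on May 1.
Add 14 hours 4 minutes flight time → 01:14 UTC (May 2).
Yangon is UTC+6:30, so local arrival = 01:14 + 6:30 = 07:44 on May 2.
Layover = 12:49 − 07:44 = 5 hours 5 minutes.

5 hours 5 minutes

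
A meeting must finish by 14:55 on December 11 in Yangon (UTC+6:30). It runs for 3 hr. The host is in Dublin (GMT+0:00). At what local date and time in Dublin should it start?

Target end time in UTC: 14:55 − 6:30 = 08:25 on Dec 11.
Subtract 3 hours → start 05:25 UTC on Dec 11.
Dublin is UTC+0, so start is 05:25 on Dec 11.

05:25 on December 11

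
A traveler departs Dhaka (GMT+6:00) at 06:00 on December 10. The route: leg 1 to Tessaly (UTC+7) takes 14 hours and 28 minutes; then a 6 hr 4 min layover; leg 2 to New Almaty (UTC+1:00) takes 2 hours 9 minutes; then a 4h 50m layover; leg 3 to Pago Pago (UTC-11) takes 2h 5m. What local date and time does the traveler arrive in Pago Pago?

18:36 on December 10

Convert departure to UTC: 06:00 − 6:00 = 00:00 UTC on Dec 10.
Add 14 hours 28 minutes leg 1 → 14:28 UTC.
Add 6 hours 4 minutes layover in Tessaly → 20:32 UTC.
Add 2 hours 9 minutes leg 2 → 22:41 UTC.
Add 4 hours 50 minutes layover in New Almaty → 03:31 UTC (Dec 11).
Add 2 hours and 5 minutes leg 3 → 05:36 UTC.
Pago Pago is UTC−11:00, so local arrival = 05:36 − 11:00 = 18:36 on Dec 10.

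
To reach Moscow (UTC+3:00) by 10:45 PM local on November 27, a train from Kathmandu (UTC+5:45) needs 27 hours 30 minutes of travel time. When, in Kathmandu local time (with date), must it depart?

10:00 PM on November 26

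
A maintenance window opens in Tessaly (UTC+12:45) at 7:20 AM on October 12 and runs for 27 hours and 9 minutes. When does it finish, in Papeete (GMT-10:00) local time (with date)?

11:44 AM on Oct 12

Convert start to UTC: 7:20 AM − 12:45 = 6:35 PM UTC on Oct 11.
Add 27 hours 9 minutes duration → 9:44 PM UTC (Oct 12).
Papeete is UTC−10:00, so local end time = 9:44 PM − 10:00 = 11:44 AM on Oct 12.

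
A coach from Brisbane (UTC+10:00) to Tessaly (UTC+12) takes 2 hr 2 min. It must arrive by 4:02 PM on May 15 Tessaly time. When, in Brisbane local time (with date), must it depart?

12:00 PM on May 15

Target arrival in UTC: 4:02 PM − 12:00 = 4:02 AM on May 15.
Subtract 2 hours 2 minutes → departure 2:00 AM UTC on May 15.
Brisbane is UTC+10:00: 2:00 AM + 10:00 = 12:00 PM on May 15.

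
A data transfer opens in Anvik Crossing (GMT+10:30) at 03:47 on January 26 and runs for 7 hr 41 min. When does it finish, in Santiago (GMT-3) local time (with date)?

Convert start to UTC: 03:47 − 10:30 = 17:17 UTC on Jan 25.
Add 7 hours 41 minutes duration → 00:58 UTC (Jan 26).
Santiago is UTC−3:00, so local end time = 00:58 − 3:00 = 21:58 on Jan 25.

21:58 on January 25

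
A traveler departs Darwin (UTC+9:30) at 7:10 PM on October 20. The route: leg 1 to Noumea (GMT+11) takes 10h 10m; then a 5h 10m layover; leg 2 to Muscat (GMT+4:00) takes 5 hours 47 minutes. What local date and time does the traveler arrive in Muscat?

10:47 AM on Oct 21

Convert departure to UTC: 7:10 PM − 9:30 = 9:40 AM UTC on Oct 20.
Add 10 hours 10 minutes leg 1 → 7:50 PM UTC.
Add 5 hours 10 minutes layover in Noumea → 1:00 AM UTC (Oct 21).
Add 5 hours 47 minutes leg 2 → 6:47 AM UTC.
Muscat is UTC+4:00, so local arrival = 6:47 AM + 4:00 = 10:47 AM on Oct 21.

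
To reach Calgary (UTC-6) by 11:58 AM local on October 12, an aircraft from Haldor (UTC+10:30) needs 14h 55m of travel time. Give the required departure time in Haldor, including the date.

1:33 PM on October 12

Target arrival in UTC: 11:58 AM + 6:00 = 5:58 PM on Oct 12.
Subtract 14 hours 55 minutes → departure 3:03 AM UTC on Oct 12.
Haldor is UTC+10:30: 3:03 AM + 10:30 = 1:33 PM on Oct 12.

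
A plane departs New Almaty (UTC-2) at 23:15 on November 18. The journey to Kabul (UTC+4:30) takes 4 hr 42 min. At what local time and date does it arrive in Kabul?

Convert departure to UTC: 23:15 + 2:00 = 01:15 UTC on Nov 19.
Add 4 hours 42 minutes travel time → 05:57 UTC.
Kabul is UTC+4:30, so local arrival = 05:57 + 4:30 = 10:27 on Nov 19.

10:27 on November 19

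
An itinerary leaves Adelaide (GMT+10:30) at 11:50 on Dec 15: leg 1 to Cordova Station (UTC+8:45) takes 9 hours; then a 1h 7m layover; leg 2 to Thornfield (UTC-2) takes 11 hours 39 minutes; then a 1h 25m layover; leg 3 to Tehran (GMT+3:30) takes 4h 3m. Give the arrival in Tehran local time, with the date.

Convert departure to UTC: 11:50 − 10:30 = 01:20 UTC on Dec 15.
Add 9 hours leg 1 → 10:20 UTC.
Add 1 hour 7 minutes layover in Cordova Station → 11:27 UTC.
Add 11 hours and 39 minutes leg 2 → 23:06 UTC.
Add 1 hour and 25 minutes layover in Thornfield → 00:31 UTC (Dec 16).
Add 4 hours 3 minutes leg 3 → 04:34 UTC.
Tehran is UTC+3:30, so local arrival = 04:34 + 3:30 = 08:04 on Dec 16.

08:04 on Dec 16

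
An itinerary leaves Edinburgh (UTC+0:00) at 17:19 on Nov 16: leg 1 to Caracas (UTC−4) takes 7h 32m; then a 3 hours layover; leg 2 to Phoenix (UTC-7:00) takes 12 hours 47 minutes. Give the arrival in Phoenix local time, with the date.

09:38 on November 17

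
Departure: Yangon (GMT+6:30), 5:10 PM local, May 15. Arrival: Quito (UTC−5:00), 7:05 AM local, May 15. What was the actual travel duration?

Departure in UTC: 5:10 PM − 6:30 = 10:40 AM on May 15.
Arrival in UTC: 7:05 AM + 5:00 = 12:05 PM on May 15.
Elapsed = 12:05 PM − 10:40 AM = 1 hour 25 minutes.

1 hour 25 minutes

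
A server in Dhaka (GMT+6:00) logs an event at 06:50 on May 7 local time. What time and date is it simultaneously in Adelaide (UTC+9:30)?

10:20 on May 7

In UTC: 06:50 − 6:00 = 00:50 on May 7.
Adelaide is UTC+9:30: 00:50 + 9:30 = 10:20 on May 7.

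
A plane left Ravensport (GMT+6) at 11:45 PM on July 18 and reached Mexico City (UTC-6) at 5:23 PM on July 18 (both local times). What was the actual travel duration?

Departure in UTC: 11:45 PM − 6:00 = 5:45 PM on Jul 18.
Arrival in UTC: 5:23 PM + 6:00 = 11:23 PM on Jul 18.
Elapsed = 11:23 PM − 5:45 PM = 5 hours 38 minutes.

5 hours 38 minutes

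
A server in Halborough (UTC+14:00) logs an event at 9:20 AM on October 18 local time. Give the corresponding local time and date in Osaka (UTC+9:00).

4:20 AM on Oct 18

Osaka is 5:00 behind Halborough.
Shift by the zone difference: 9:20 AM − 5:00 = 4:20 AM on Oct 18 in Osaka.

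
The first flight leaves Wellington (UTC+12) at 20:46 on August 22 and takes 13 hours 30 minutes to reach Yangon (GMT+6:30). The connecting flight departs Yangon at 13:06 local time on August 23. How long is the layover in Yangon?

8 hours 20 minutes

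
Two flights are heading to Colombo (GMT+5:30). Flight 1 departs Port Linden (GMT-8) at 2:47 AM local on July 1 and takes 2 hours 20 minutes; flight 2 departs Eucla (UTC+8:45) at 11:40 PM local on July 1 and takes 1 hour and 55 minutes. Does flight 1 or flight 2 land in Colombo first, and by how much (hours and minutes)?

the first, by 3 hours 43 minutes

Flight 1 in UTC: 2:47 AM + 8:00 = 10:47 AM on Jul 1.
+2 hours 20 minutes → arrive 1:07 PM UTC on Jul 1.
Flight 2 in UTC: 11:40 PM − 8:45 = 2:55 PM on Jul 1.
+1 hour 55 minutes → arrive 4:50 PM UTC on Jul 1.
Flight 1 lands earlier by 3 hours 43 minutes.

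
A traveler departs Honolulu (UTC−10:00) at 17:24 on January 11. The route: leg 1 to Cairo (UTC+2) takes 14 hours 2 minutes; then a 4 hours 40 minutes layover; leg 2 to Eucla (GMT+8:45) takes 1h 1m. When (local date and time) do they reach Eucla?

Convert departure to UTC: 17:24 + 10:00 = 03:24 UTC on Jan 12.
Add 14 hours and 2 minutes leg 1 → 17:26 UTC.
Add 4 hours and 40 minutes layover in Cairo → 22:06 UTC.
Add 1 hour 1 minute leg 2 → 23:07 UTC.
Eucla is UTC+8:45, so local arrival = 23:07 + 8:45 = 07:52 on Jan 13.

07:52 on January 13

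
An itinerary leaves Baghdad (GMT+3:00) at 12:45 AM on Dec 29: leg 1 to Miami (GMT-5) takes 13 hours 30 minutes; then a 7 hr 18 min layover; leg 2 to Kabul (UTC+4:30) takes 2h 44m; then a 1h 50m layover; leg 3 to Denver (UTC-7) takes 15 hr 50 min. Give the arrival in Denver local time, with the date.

Convert departure to UTC: 12:45 AM − 3:00 = 9:45 PM UTC on Dec 28.
Add 13 hours and 30 minutes leg 1 → 11:15 AM UTC (Dec 29).
Add 7 hours 18 minutes layover in Miami → 6:33 PM UTC.
Add 2 hours and 44 minutes leg 2 → 9:17 PM UTC.
Add 1 hour 50 minutes layover in Kabul → 11:07 PM UTC.
Add 15 hours and 50 minutes leg 3 → 2:57 PM UTC (Dec 30).
Denver is UTC−7:00, so local arrival = 2:57 PM − 7:00 = 7:57 AM on Dec 30.

7:57 AM on December 30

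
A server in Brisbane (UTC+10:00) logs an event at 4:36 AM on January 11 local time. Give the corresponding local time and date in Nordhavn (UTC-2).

Nordhavn is 12:00 behind Brisbane.
Shift by the zone difference: 4:36 AM − 12:00 = 4:36 PM on Jan 10 in Nordhavn.

4:36 PM on January 10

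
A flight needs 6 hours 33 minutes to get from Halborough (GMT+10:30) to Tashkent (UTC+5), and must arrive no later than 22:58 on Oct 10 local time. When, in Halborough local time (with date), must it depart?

21:55 on October 10

Target arrival in UTC: 22:58 − 5:00 = 17:58 on Oct 10.
Subtract 6 hours and 33 minutes → departure 11:25 UTC on Oct 10.
Halborough is UTC+10:30: 11:25 + 10:30 = 21:55 on Oct 10.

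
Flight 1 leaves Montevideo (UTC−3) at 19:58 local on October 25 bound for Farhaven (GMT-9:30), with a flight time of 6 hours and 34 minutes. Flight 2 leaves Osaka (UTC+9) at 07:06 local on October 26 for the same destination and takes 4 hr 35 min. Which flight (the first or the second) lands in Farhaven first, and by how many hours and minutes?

Flight 1 in UTC: 19:58 + 3:00 = 22:58 on Oct 25.
+6 hours 34 minutes → arrive 05:32 UTC on Oct 26.
Flight 2 in UTC: 07:06 − 9:00 = 22:06 on Oct 25.
+4 hours and 35 minutes → arrive 02:41 UTC on Oct 26.
Flight 2 lands earlier by 2 hours 51 minutes.

the second, by 2 hours 51 minutes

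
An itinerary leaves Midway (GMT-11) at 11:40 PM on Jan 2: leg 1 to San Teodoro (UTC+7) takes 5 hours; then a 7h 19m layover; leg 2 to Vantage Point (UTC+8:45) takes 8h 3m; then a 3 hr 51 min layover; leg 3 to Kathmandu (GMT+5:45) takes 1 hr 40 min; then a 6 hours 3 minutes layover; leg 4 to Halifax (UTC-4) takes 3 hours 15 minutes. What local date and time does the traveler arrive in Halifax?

5:51 PM on January 4

Convert departure to UTC: 11:40 PM + 11:00 = 10:40 AM UTC on Jan 3.
Add 5 hours leg 1 → 3:40 PM UTC.
Add 7 hours 19 minutes layover in San Teodoro → 10:59 PM UTC.
Add 8 hours and 3 minutes leg 2 → 7:02 AM UTC (Jan 4).
Add 3 hours and 51 minutes layover in Vantage Point → 10:53 AM UTC.
Add 1 hour 40 minutes leg 3 → 12:33 PM UTC.
Add 6 hours and 3 minutes layover in Kathmandu → 6:36 PM UTC.
Add 3 hours and 15 minutes leg 4 → 9:51 PM UTC.
Halifax is UTC−4:00, so local arrival = 9:51 PM − 4:00 = 5:51 PM on Jan 4.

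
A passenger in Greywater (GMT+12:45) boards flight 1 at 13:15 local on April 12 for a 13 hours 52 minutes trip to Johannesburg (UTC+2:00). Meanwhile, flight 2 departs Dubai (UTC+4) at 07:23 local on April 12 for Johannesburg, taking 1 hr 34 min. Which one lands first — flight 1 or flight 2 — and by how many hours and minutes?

Flight 1 in UTC: 13:15 − 12:45 = 00:30 on Apr 12.
+13 hours and 52 minutes → arrive 14:22 UTC on Apr 12.
Flight 2 in UTC: 07:23 − 4:00 = 03:23 on Apr 12.
+1 hour 34 minutes → arrive 04:57 UTC on Apr 12.
Flight 2 lands earlier by 9 hours 25 minutes.

the second, by 9 hours 25 minutes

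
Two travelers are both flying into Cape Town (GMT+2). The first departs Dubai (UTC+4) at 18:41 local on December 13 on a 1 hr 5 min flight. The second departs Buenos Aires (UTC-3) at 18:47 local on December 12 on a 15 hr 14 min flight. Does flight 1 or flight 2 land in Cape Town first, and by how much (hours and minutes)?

the second, by 2 hours 45 minutes

Flight 1 in UTC: 18:41 − 4:00 = 14:41 on Dec 13.
+1 hour and 5 minutes → arrive 15:46 UTC on Dec 13.
Flight 2 in UTC: 18:47 + 3:00 = 21:47 on Dec 12.
+15 hours and 14 minutes → arrive 13:01 UTC on Dec 13.
Flight 2 lands earlier by 2 hours 45 minutes.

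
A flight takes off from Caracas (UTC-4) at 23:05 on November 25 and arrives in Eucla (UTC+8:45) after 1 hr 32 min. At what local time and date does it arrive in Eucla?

Convert departure to UTC: 23:05 + 4:00 = 03:05 UTC on Nov 26.
Add 1 hour 32 minutes travel time → 04:37 UTC.
Eucla is UTC+8:45, so local arrival = 04:37 + 8:45 = 13:22 on Nov 26.

13:22 on Nov 26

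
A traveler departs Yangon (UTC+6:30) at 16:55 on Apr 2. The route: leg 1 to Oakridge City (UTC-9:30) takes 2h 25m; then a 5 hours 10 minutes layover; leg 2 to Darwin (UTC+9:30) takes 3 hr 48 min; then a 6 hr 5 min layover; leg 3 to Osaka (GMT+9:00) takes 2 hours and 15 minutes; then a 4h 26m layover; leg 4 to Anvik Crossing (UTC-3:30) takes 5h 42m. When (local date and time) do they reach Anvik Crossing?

12:46 on April 3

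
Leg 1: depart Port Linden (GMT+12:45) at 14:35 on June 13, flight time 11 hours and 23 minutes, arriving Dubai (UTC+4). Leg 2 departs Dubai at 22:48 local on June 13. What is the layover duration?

Convert departure to UTC: 14:35 − 12:45 = 01:50 UTC on Jun 13.
Add 11 hours 23 minutes flight time → 13:13 UTC.
Dubai is UTC+4:00, so local arrival = 13:13 + 4:00 = 17:13 on Jun 13.
Layover = 22:48 − 17:13 = 5 hours 35 minutes.

5 hours 35 minutes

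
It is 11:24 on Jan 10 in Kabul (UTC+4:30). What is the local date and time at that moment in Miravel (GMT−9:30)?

21:24 on Jan 9

Miravel is 14:00 behind Kabul.
Shift by the zone difference: 11:24 − 14:00 = 21:24 on Jan 9 in Miravel.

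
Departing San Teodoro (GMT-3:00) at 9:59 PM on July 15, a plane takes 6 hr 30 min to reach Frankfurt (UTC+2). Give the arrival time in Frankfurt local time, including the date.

Convert departure to UTC: 9:59 PM + 3:00 = 12:59 AM UTC on Jul 16.
Add 6 hours and 30 minutes travel time → 7:29 AM UTC.
Frankfurt is UTC+2:00, so local arrival = 7:29 AM + 2:00 = 9:29 AM on Jul 16.

9:29 AM on Jul 16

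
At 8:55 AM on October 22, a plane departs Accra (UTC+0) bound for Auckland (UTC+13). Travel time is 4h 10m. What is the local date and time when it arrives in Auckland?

2:05 AM on October 23

Accra is at UTC+0, so departure is already 8:55 AM UTC on Oct 22.
Add 4 hours and 10 minutes travel time → 1:05 PM UTC.
Auckland is UTC+13:00, so local arrival = 1:05 PM + 13:00 = 2:05 AM on Oct 23.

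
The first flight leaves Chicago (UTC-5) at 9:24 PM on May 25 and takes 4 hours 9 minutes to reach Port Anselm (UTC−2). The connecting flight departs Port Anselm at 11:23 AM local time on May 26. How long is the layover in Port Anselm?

Convert departure to UTC: 9:24 PM + 5:00 = 2:24 AM UTC on May 26.
Add 4 hours and 9 minutes flight time → 6:33 AM UTC.
Port Anselm is UTC−2:00, so local arrival = 6:33 AM − 2:00 = 4:33 AM on May 26.
Layover = 11:23 AM − 4:33 AM = 6 hours 50 minutes.

6 hours 50 minutes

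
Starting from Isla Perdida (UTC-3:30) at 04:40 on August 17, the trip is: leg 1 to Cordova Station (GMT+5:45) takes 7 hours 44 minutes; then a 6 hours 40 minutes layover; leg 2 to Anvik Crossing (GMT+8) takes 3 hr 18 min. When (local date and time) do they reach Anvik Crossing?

09:52 on August 18

Convert departure to UTC: 04:40 + 3:30 = 08:10 UTC on Aug 17.
Add 7 hours 44 minutes leg 1 → 15:54 UTC.
Add 6 hours and 40 minutes layover in Cordova Station → 22:34 UTC.
Add 3 hours 18 minutes leg 2 → 01:52 UTC (Aug 18).
Anvik Crossing is UTC+8:00, so local arrival = 01:52 + 8:00 = 09:52 on Aug 18.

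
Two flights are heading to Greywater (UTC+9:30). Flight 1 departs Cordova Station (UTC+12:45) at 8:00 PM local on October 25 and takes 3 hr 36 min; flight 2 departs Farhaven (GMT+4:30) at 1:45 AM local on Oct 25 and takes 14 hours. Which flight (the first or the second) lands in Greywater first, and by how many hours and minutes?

Flight 1 in UTC: 8:00 PM − 12:45 = 7:15 AM on Oct 25.
+3 hours and 36 minutes → arrive 10:51 AM UTC on Oct 25.
Flight 2 in UTC: 1:45 AM − 4:30 = 9:15 PM on Oct 24.
+14 hours → arrive 11:15 AM UTC on Oct 25.
Flight 1 lands earlier by 24 minutes.

the first, by 24 minutes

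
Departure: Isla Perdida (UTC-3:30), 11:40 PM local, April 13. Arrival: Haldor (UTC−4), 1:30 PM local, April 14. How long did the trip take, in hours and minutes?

Departure in UTC: 11:40 PM + 3:30 = 3:10 AM on Apr 14.
Arrival in UTC: 1:30 PM + 4:00 = 5:30 PM on Apr 14.
Elapsed = 5:30 PM − 3:10 AM = 14 hours 20 minutes.

14 hours 20 minutes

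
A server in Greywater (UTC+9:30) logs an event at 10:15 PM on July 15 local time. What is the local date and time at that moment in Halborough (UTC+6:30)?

7:15 PM on July 15

Halborough is 3:00 behind Greywater.
Shift by the zone difference: 10:15 PM − 3:00 = 7:15 PM on Jul 15 in Halborough.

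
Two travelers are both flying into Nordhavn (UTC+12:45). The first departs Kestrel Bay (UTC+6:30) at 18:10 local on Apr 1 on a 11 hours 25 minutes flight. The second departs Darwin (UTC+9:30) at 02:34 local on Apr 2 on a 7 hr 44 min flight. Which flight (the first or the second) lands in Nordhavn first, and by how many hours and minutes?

Flight 1 in UTC: 18:10 − 6:30 = 11:40 on Apr 1.
+11 hours 25 minutes → arrive 23:05 UTC on Apr 1.
Flight 2 in UTC: 02:34 − 9:30 = 17:04 on Apr 1.
+7 hours and 44 minutes → arrive 00:48 UTC on Apr 2.
Flight 1 lands earlier by 1 hour 43 minutes.

the first, by 1 hour 43 minutes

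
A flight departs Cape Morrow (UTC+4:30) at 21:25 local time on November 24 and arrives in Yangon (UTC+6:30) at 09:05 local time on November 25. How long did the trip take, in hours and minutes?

Departure in UTC: 21:25 − 4:30 = 16:55 on Nov 24.
Arrival in UTC: 09:05 − 6:30 = 02:35 on Nov 25.
Elapsed = 02:35 − 16:55 (+1 day) = 9 hours 40 minutes.

9 hours 40 minutes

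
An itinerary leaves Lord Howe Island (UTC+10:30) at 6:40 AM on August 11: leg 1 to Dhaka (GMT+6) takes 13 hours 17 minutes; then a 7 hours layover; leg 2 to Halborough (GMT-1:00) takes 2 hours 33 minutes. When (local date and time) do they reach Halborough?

Convert departure to UTC: 6:40 AM − 10:30 = 8:10 PM UTC on Aug 10.
Add 13 hours 17 minutes leg 1 → 9:27 AM UTC (Aug 11).
Add 7 hours layover in Dhaka → 4:27 PM UTC.
Add 2 hours 33 minutes leg 2 → 7:00 PM UTC.
Halborough is UTC−1:00, so local arrival = 7:00 PM − 1:00 = 6:00 PM on Aug 11.

6:00 PM on August 11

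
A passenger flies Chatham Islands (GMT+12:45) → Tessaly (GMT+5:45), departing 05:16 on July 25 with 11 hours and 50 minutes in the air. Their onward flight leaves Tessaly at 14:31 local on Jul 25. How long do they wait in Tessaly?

Convert departure to UTC: 05:16 − 12:45 = 16:31 UTC on Jul 24.
Add 11 hours 50 minutes flight time → 04:21 UTC (Jul 25).
Tessaly is UTC+5:45, so local arrival = 04:21 + 5:45 = 10:06 on Jul 25.
Layover = 14:31 − 10:06 = 4 hours 25 minutes.

4 hours 25 minutes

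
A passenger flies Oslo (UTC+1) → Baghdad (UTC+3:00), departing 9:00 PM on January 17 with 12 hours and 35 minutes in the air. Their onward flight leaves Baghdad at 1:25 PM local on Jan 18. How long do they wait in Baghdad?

1 hour 50 minutes

Convert departure to UTC: 9:00 PM − 1:00 = 8:00 PM UTC on Jan 17.
Add 12 hours 35 minutes flight time → 8:35 AM UTC (Jan 18).
Baghdad is UTC+3:00, so local arrival = 8:35 AM + 3:00 = 11:35 AM on Jan 18.
Layover = 1:25 PM − 11:35 AM = 1 hour 50 minutes.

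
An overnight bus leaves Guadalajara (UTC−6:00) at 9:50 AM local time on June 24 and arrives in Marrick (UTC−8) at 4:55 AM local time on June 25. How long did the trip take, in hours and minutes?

Departure in UTC: 9:50 AM + 6:00 = 3:50 PM on Jun 24.
Arrival in UTC: 4:55 AM + 8:00 = 12:55 PM on Jun 25.
Elapsed = 12:55 PM − 3:50 PM (+1 day) = 21 hours 5 minutes.

21 hours 5 minutes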